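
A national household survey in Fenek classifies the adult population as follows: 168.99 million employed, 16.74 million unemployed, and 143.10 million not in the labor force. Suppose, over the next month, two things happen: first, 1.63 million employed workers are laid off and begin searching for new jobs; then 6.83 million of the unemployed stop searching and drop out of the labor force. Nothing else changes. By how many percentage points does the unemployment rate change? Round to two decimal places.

The unemployment rate changes by −2.56 percentage points.

Initially, labor force = 168.99 + 16.74 = 185.73 million, so u = 16.74/185.73 = 9.01%.
After the first change, employed falls and unemployed rises by 1.63; labor force unchanged → E = 167.36, U = 18.37, labor force = 185.73 million.
After the second change, unemployed and labor force both fall by 6.83 → E = 167.36, U = 11.54, labor force = 178.90 million.
New unemployment rate = 11.54 / 178.90 = 6.45%.
Change = 6.45% − 9.01% = −2.56 percentage points.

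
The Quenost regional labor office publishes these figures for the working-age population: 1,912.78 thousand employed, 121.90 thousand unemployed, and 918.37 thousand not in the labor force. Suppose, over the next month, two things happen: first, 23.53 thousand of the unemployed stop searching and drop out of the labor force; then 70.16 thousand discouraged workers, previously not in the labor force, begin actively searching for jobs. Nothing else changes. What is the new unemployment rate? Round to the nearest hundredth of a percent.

Initially, labor force = 1,912.78 + 121.90 = 2,034.68 thousand, so u = 121.90/2,034.68 = 5.99%.
After the first change, unemployed and labor force both fall by 23.53 → E = 1,912.78, U = 98.37, labor force = 2,011.15 thousand.
After the second change, unemployed and labor force both rise by 70.16 → E = 1,912.78, U = 168.53, labor force = 2,081.31 thousand.
New unemployment rate = 168.53 / 2,081.31 = 8.10%.

New unemployment rate ≈ 8.10%.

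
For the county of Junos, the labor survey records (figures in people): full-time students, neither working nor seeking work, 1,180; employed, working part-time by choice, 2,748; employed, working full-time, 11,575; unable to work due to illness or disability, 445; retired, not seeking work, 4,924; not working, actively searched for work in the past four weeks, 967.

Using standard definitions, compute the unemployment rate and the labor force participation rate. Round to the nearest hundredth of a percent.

Employed = 2,748 + 11,575 = 14,323.
Unemployed = 967.
Labor force = 14,323 + 967 = 15,290.
Not in labor force = 1,180 + 445 + 4,924 = 6,549 (those not working and not actively searching are outside the labor force).
Civilian working-age population = 15,290 + 6,549 = 21,839.
Unemployment rate = 967 / 15,290 = 6.32%.
Labor force participation rate = 15,290 / 21,839 = 70.01%.

Unemployment rate ≈ 6.32%; labor force participation rate ≈ 70.01%.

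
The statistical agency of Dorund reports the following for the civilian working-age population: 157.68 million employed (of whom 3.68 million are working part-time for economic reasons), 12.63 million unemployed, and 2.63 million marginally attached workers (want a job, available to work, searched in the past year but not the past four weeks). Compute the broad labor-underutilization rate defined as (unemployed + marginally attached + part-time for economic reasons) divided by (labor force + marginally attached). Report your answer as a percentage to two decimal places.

Broad underutilization rate ≈ 10.95%.

Labor force = 157.68 + 12.63 = 170.31 million.
Numerator = 12.63 + 2.63 + 3.68 = 18.94 million.
Denominator = 170.31 + 2.63 = 172.94 million.
Broad rate = 18.94 / 172.94 = 10.95%.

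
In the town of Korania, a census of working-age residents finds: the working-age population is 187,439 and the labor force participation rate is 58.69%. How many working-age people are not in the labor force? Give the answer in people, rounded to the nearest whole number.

About 77,431 are not in the labor force.

Share not in the labor force = 1 − 0.5869 = 0.4131.
Not in labor force = 0.4131 × 187,439 ≈ 77,431.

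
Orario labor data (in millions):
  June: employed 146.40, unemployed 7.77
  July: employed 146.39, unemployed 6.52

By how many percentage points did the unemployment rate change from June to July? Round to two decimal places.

June: labor force = 146.40 + 7.77 = 154.17; u = 7.77/154.17 = 5.04%.
July: labor force = 146.39 + 6.52 = 152.91; u = 6.52/152.91 = 4.26%.
Change = 4.26% − 5.04% = −0.78 pp.

The unemployment rate changed by −0.78 percentage points.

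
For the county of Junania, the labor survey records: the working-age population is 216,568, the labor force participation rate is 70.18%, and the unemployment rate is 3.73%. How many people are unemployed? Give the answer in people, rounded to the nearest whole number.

About 5,669 are unemployed.

Labor force = 0.7018 × 216,568 = 151,987.
Unemployed = 0.0373 × 151,987 ≈ 5,669.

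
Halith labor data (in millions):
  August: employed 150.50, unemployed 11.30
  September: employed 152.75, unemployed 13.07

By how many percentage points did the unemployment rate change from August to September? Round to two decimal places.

The unemployment rate changed by +0.90 percentage points.

August: labor force = 150.50 + 11.30 = 161.80; u = 11.30/161.80 = 6.98%.
September: labor force = 152.75 + 13.07 = 165.82; u = 13.07/165.82 = 7.88%.
Change = 7.88% − 6.98% = +0.90 pp.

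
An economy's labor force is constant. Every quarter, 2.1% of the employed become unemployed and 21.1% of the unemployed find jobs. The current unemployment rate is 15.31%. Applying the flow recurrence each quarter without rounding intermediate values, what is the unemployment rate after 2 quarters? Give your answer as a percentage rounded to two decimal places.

Unemployment rate after two quarters ≈ 12.74%.

With a fixed labor force, u_{t+1} = u_t + s·(1−u_t) − f·u_t = u_t·(1−s−f) + s.
Here 1−s−f = 0.768 and s = 0.021.
u_1 = 0.153100 × 0.768 + 0.021 = 0.138581.
u_2 = 0.138581 × 0.768 + 0.021 = 0.127430.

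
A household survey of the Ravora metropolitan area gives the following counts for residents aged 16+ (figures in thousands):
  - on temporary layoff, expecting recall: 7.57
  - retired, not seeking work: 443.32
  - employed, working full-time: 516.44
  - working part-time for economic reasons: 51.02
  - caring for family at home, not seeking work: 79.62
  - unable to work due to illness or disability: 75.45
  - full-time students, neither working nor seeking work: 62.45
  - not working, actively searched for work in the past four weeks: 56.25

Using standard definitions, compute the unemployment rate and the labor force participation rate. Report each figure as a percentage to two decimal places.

Unemployment rate ≈ 10.11%; labor force participation rate ≈ 48.86%.

Employed = 516.44 + 51.02 = 567.46 thousand (anyone who worked, including part-time for economic reasons, counts as employed).
Unemployed = 7.57 + 56.25 = 63.82 thousand (jobless and actively searching, or on temporary layoff).
Labor force = 567.46 + 63.82 = 631.28 thousand.
Not in labor force = 443.32 + 79.62 + 75.45 + 62.45 = 660.84 thousand (those not working and not actively searching are outside the labor force).
Civilian working-age population = 631.28 + 660.84 = 1,292.12 thousand.
Unemployment rate = 63.82 / 631.28 = 10.11%.
Labor force participation rate = 631.28 / 1,292.12 = 48.86%.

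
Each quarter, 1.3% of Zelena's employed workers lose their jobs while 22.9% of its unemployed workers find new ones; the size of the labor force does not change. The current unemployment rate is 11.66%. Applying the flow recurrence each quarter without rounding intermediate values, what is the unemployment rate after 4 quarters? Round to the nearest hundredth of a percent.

Unemployment rate after four quarters ≈ 7.45%.

With a fixed labor force, u_{t+1} = u_t + s·(1−u_t) − f·u_t = u_t·(1−s−f) + s.
Here 1−s−f = 0.758 and s = 0.013.
u_1 = 0.116600 × 0.758 + 0.013 = 0.101383.
u_2 = 0.101383 × 0.758 + 0.013 = 0.089848.
u_3 = 0.089848 × 0.758 + 0.013 = 0.081105.
u_4 = 0.081105 × 0.758 + 0.013 = 0.074478.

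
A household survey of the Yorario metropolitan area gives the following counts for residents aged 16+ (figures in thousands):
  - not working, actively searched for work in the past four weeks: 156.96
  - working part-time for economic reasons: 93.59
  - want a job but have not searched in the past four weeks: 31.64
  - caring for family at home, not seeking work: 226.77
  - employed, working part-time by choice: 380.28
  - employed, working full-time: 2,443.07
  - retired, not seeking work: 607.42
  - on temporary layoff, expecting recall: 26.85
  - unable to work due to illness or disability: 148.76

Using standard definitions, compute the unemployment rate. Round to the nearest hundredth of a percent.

Unemployment rate ≈ 5.93%.

Employed = 93.59 + 380.28 + 2,443.07 = 2,916.94 thousand (anyone who worked, including part-time for economic reasons, counts as employed).
Unemployed = 156.96 + 26.85 = 183.81 thousand (jobless and actively searching, or on temporary layoff).
Labor force = 2,916.94 + 183.81 = 3,100.75 thousand.
Unemployment rate = 183.81 / 3,100.75 = 5.93%.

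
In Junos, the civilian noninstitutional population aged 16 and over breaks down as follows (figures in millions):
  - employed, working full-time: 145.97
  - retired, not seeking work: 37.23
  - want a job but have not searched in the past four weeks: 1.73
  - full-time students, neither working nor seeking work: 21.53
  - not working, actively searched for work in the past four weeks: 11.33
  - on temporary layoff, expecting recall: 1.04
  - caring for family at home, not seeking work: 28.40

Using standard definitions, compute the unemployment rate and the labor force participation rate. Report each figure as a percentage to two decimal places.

Employed = 145.97 million.
Unemployed = 11.33 + 1.04 = 12.37 million (jobless and actively searching, or on temporary layoff).
Labor force = 145.97 + 12.37 = 158.34 million.
Not in labor force = 37.23 + 1.73 + 21.53 + 28.40 = 88.89 million (those not working and not actively searching are outside the labor force — including those who want a job but have given up searching).
Civilian working-age population = 158.34 + 88.89 = 247.23 million.
Unemployment rate = 12.37 / 158.34 = 7.81%.
Labor force participation rate = 158.34 / 247.23 = 64.05%.

Unemployment rate ≈ 7.81%; labor force participation rate ≈ 64.05%.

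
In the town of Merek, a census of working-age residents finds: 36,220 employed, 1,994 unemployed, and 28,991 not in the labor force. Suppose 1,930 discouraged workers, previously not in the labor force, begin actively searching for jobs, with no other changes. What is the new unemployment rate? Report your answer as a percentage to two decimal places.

New unemployment rate ≈ 9.77%.

Initially, labor force = 36,220 + 1,994 = 38,214, so u = 1,994/38,214 = 5.22%.
After the change, unemployed and labor force both rise by 1,930 → E = 36,220, U = 3,924, labor force = 40,144.
New unemployment rate = 3,924 / 40,144 = 9.77%.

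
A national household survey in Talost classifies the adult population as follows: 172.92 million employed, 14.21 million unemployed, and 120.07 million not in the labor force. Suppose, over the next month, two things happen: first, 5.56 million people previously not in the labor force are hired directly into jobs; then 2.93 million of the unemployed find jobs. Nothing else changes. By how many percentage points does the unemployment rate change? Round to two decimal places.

The unemployment rate changes by −1.74 percentage points.

Initially, labor force = 172.92 + 14.21 = 187.13 million, so u = 14.21/187.13 = 7.59%.
After the first change, employed and labor force both rise by 5.56; unemployed unchanged → E = 178.48, U = 14.21, labor force = 192.69 million.
After the second change, unemployed falls and employed rises by 2.93; labor force unchanged → E = 181.41, U = 11.28, labor force = 192.69 million.
New unemployment rate = 11.28 / 192.69 = 5.85%.
Change = 5.85% − 7.59% = −1.74 percentage points.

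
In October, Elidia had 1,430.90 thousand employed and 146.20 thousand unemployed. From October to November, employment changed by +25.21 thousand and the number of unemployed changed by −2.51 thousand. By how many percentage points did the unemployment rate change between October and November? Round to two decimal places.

The unemployment rate changed by −0.29 percentage points.

October: labor force = 1,430.90 + 146.20 = 1,577.10; u = 146.20/1,577.10 = 9.27%.
November: labor force = 1,456.11 + 143.69 = 1,599.80; u = 143.69/1,599.80 = 8.98%.
Change = 8.98% − 9.27% = −0.29 pp.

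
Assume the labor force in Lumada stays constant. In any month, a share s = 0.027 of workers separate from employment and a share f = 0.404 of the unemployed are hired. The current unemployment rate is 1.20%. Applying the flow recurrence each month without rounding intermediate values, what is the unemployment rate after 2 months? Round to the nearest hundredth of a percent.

With a fixed labor force, u_{t+1} = u_t + s·(1−u_t) − f·u_t = u_t·(1−s−f) + s.
Here 1−s−f = 0.569 and s = 0.027.
u_1 = 0.012000 × 0.569 + 0.027 = 0.033828.
u_2 = 0.033828 × 0.569 + 0.027 = 0.046248.

Unemployment rate after two months ≈ 4.62%.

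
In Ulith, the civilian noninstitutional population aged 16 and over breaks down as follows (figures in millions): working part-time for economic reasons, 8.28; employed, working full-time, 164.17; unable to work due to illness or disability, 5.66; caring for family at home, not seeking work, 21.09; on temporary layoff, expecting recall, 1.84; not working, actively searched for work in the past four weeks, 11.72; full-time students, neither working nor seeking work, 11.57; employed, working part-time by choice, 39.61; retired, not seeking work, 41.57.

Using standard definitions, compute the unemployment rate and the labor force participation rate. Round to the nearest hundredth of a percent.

Unemployment rate ≈ 6.01%; labor force participation rate ≈ 73.85%.

Employed = 8.28 + 164.17 + 39.61 = 212.06 million (anyone who worked, including part-time for economic reasons, counts as employed).
Unemployed = 1.84 + 11.72 = 13.56 million (jobless and actively searching, or on temporary layoff).
Labor force = 212.06 + 13.56 = 225.62 million.
Not in labor force = 5.66 + 21.09 + 11.57 + 41.57 = 79.89 million (those not working and not actively searching are outside the labor force).
Civilian working-age population = 225.62 + 79.89 = 305.51 million.
Unemployment rate = 13.56 / 225.62 = 6.01%.
Labor force participation rate = 225.62 / 305.51 = 73.85%.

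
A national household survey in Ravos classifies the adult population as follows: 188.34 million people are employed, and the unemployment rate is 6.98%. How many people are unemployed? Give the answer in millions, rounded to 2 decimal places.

Let U be the number unemployed. The labor force is E + U, and U/(E+U) = 0.0698.
So U = 0.0698 × 188.34 / (1 − 0.0698) = 13.1461 / 0.9302 ≈ 14.13 million.

About 14.13 million are unemployed.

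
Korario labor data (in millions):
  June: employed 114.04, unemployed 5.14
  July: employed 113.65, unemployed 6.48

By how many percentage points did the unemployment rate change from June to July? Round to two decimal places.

The unemployment rate changed by +1.08 percentage points.

June: labor force = 114.04 + 5.14 = 119.18; u = 5.14/119.18 = 4.31%.
July: labor force = 113.65 + 6.48 = 120.13; u = 6.48/120.13 = 5.39%.
Change = 5.39% − 4.31% = +1.08 pp.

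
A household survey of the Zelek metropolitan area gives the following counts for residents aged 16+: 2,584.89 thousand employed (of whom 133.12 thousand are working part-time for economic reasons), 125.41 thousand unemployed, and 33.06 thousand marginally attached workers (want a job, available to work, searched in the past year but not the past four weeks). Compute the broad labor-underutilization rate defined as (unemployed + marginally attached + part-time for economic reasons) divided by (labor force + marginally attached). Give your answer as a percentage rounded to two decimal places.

Labor force = 2,584.89 + 125.41 = 2,710.30 thousand.
Numerator = 125.41 + 33.06 + 133.12 = 291.59 thousand.
Denominator = 2,710.30 + 33.06 = 2,743.36 thousand.
Broad rate = 291.59 / 2,743.36 = 10.63%.

Broad underutilization rate ≈ 10.63%.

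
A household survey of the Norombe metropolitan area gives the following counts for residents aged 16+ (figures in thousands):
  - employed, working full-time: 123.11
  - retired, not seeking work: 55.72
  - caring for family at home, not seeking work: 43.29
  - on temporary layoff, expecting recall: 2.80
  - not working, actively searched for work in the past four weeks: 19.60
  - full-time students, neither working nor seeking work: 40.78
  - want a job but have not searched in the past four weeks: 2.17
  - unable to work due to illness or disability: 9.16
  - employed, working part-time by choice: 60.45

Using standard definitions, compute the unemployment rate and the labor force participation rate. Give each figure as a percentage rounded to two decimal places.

Unemployment rate ≈ 10.88%; labor force participation rate ≈ 57.68%.

Employed = 123.11 + 60.45 = 183.56 thousand.
Unemployed = 2.80 + 19.60 = 22.40 thousand (jobless and actively searching, or on temporary layoff).
Labor force = 183.56 + 22.40 = 205.96 thousand.
Not in labor force = 55.72 + 43.29 + 40.78 + 2.17 + 9.16 = 151.12 thousand (those not working and not actively searching are outside the labor force — including those who want a job but have given up searching).
Civilian working-age population = 205.96 + 151.12 = 357.08 thousand.
Unemployment rate = 22.40 / 205.96 = 10.88%.
Labor force participation rate = 205.96 / 357.08 = 57.68%.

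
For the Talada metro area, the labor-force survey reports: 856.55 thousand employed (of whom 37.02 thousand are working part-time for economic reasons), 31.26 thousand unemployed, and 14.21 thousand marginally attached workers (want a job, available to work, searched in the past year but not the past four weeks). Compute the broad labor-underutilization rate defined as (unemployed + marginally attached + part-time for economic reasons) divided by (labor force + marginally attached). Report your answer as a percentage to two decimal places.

Broad underutilization rate ≈ 9.15%.

Labor force = 856.55 + 31.26 = 887.81 thousand.
Numerator = 31.26 + 14.21 + 37.02 = 82.49 thousand.
Denominator = 887.81 + 14.21 = 902.02 thousand.
Broad rate = 82.49 / 902.02 = 9.15%.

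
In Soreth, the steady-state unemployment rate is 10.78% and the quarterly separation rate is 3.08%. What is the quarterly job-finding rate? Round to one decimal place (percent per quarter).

Job-finding rate ≈ 25.5% per quarter.

From u* = s/(s+f): f = s·(1−u)/u.
f = 3.08 × (1 − 0.1078) / 0.1078 = 2.7480 / 0.1078 ≈ 25.5% per quarter.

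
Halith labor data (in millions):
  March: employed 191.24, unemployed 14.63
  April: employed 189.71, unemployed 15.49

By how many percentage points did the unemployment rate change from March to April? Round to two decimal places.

The unemployment rate changed by +0.44 percentage points.

March: labor force = 191.24 + 14.63 = 205.87; u = 14.63/205.87 = 7.11%.
April: labor force = 189.71 + 15.49 = 205.20; u = 15.49/205.20 = 7.55%.
Change = 7.55% − 7.11% = +0.44 pp.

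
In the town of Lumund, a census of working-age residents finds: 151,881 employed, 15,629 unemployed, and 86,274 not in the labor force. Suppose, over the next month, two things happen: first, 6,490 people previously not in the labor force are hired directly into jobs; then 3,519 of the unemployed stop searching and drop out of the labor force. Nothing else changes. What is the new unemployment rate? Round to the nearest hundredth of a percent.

Initially, labor force = 151,881 + 15,629 = 167,510, so u = 15,629/167,510 = 9.33%.
After the first change, employed and labor force both rise by 6,490; unemployed unchanged → E = 158,371, U = 15,629, labor force = 174,000.
After the second change, unemployed and labor force both fall by 3,519 → E = 158,371, U = 12,110, labor force = 170,481.
New unemployment rate = 12,110 / 170,481 = 7.10%.

New unemployment rate ≈ 7.10%.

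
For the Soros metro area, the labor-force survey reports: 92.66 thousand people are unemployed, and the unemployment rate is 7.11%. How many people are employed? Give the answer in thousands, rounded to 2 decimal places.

About 1,210.57 thousand are employed.

Labor force = U / u = 92.66 / 0.0711 ≈ 1,303.23 thousand.
Employed = labor force − unemployed = 1,303.23 − 92.66 = 1,210.57 thousand.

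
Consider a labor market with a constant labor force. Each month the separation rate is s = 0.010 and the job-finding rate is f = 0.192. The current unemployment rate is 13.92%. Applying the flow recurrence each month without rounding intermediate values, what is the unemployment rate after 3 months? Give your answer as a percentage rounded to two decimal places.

With a fixed labor force, u_{t+1} = u_t + s·(1−u_t) − f·u_t = u_t·(1−s−f) + s.
Here 1−s−f = 0.798 and s = 0.010.
u_1 = 0.139200 × 0.798 + 0.010 = 0.121082.
u_2 = 0.121082 × 0.798 + 0.010 = 0.106623.
u_3 = 0.106623 × 0.798 + 0.010 = 0.095085.

Unemployment rate after three months ≈ 9.51%.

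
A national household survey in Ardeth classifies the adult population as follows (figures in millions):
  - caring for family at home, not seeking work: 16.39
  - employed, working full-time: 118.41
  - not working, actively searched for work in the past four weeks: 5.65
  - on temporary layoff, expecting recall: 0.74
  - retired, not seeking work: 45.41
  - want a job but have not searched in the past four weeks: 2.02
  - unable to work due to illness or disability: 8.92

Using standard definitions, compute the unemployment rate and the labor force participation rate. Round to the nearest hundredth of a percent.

Unemployment rate ≈ 5.12%; labor force participation rate ≈ 63.18%.

Employed = 118.41 million.
Unemployed = 5.65 + 0.74 = 6.39 million (jobless and actively searching, or on temporary layoff).
Labor force = 118.41 + 6.39 = 124.80 million.
Not in labor force = 16.39 + 45.41 + 2.02 + 8.92 = 72.74 million (those not working and not actively searching are outside the labor force — including those who want a job but have given up searching).
Civilian working-age population = 124.80 + 72.74 = 197.54 million.
Unemployment rate = 6.39 / 124.80 = 5.12%.
Labor force participation rate = 124.80 / 197.54 = 63.18%.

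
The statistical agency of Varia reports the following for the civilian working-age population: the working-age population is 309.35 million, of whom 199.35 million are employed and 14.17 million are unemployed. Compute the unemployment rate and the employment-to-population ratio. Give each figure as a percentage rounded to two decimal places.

Unemployment rate ≈ 6.64%; employment-population ratio ≈ 64.44%.

Labor force = employed + unemployed = 199.35 + 14.17 = 213.52 million.
Unemployment rate = 14.17 / 213.52 = 6.64%.
Employment-population ratio = 199.35 / 309.35 = 64.44%.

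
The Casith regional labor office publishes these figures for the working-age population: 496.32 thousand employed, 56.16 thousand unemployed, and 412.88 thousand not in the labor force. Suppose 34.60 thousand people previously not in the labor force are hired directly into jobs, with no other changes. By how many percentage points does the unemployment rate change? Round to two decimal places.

The unemployment rate changes by −0.60 percentage points.

Initially, labor force = 496.32 + 56.16 = 552.48 thousand, so u = 56.16/552.48 = 10.17%.
After the change, employed and labor force both rise by 34.60; unemployed unchanged → E = 530.92, U = 56.16, labor force = 587.08 thousand.
New unemployment rate = 56.16 / 587.08 = 9.57%.
Change = 9.57% − 10.17% = −0.60 percentage points.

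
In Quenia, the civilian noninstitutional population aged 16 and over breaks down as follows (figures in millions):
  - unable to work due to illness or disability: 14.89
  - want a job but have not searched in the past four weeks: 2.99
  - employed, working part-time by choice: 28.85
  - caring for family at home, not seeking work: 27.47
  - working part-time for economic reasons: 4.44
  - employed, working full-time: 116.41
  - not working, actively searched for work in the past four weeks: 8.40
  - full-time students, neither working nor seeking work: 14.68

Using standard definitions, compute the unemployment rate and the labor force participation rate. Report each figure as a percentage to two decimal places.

Employed = 28.85 + 4.44 + 116.41 = 149.70 million (anyone who worked, including part-time for economic reasons, counts as employed).
Unemployed = 8.40 million.
Labor force = 149.70 + 8.40 = 158.10 million.
Not in labor force = 14.89 + 2.99 + 27.47 + 14.68 = 60.03 million (those not working and not actively searching are outside the labor force — including those who want a job but have given up searching).
Civilian working-age population = 158.10 + 60.03 = 218.13 million.
Unemployment rate = 8.40 / 158.10 = 5.31%.
Labor force participation rate = 158.10 / 218.13 = 72.48%.

Unemployment rate ≈ 5.31%; labor force participation rate ≈ 72.48%.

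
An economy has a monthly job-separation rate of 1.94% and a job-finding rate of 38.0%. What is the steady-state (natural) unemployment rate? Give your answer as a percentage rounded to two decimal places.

At steady state the flows balance: s·E = f·U, so U/(E+U) = s/(s+f).
u* = 1.94 / (1.94 + 38.0) = 1.94 / 39.94 = 4.86%.

Steady-state unemployment rate ≈ 4.86%.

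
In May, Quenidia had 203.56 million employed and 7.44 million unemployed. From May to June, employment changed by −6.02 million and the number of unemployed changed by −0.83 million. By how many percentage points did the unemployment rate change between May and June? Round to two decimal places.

The unemployment rate changed by −0.29 percentage points.

May: labor force = 203.56 + 7.44 = 211.00; u = 7.44/211.00 = 3.53%.
June: labor force = 197.54 + 6.61 = 204.15; u = 6.61/204.15 = 3.24%.
Change = 3.24% − 3.53% = −0.29 pp.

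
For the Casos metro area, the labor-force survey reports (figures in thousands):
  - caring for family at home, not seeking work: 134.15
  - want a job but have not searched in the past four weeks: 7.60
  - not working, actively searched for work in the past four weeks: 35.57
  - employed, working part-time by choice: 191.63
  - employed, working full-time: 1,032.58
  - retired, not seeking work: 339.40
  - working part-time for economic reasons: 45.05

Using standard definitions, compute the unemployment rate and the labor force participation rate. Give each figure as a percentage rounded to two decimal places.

Employed = 191.63 + 1,032.58 + 45.05 = 1,269.26 thousand (anyone who worked, including part-time for economic reasons, counts as employed).
Unemployed = 35.57 thousand.
Labor force = 1,269.26 + 35.57 = 1,304.83 thousand.
Not in labor force = 134.15 + 7.60 + 339.40 = 481.15 thousand (those not working and not actively searching are outside the labor force — including those who want a job but have given up searching).
Civilian working-age population = 1,304.83 + 481.15 = 1,785.98 thousand.
Unemployment rate = 35.57 / 1,304.83 = 2.73%.
Labor force participation rate = 1,304.83 / 1,785.98 = 73.06%.

Unemployment rate ≈ 2.73%; labor force participation rate ≈ 73.06%.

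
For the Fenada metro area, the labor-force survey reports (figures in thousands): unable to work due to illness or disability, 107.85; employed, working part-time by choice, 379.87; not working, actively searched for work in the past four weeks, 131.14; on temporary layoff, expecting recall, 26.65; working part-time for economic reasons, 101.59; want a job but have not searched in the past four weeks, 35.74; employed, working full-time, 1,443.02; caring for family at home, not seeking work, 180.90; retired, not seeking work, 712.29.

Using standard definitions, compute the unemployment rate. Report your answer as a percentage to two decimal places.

Employed = 379.87 + 101.59 + 1,443.02 = 1,924.48 thousand (anyone who worked, including part-time for economic reasons, counts as employed).
Unemployed = 131.14 + 26.65 = 157.79 thousand (jobless and actively searching, or on temporary layoff).
Labor force = 1,924.48 + 157.79 = 2,082.27 thousand.
Unemployment rate = 157.79 / 2,082.27 = 7.58%.

Unemployment rate ≈ 7.58%.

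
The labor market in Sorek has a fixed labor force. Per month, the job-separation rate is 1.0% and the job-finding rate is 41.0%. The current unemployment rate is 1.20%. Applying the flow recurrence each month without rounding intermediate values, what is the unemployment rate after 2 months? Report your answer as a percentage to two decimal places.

With a fixed labor force, u_{t+1} = u_t + s·(1−u_t) − f·u_t = u_t·(1−s−f) + s.
Here 1−s−f = 0.580 and s = 0.010.
u_1 = 0.012000 × 0.580 + 0.010 = 0.016960.
u_2 = 0.016960 × 0.580 + 0.010 = 0.019837.

Unemployment rate after two months ≈ 1.98%.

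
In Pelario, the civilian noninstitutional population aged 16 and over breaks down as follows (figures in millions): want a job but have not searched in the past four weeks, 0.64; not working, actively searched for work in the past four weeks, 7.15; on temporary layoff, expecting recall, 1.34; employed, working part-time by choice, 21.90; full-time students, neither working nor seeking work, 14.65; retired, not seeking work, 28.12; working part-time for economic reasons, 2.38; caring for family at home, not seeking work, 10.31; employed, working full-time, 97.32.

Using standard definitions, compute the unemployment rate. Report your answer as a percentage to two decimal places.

Employed = 21.90 + 2.38 + 97.32 = 121.60 million (anyone who worked, including part-time for economic reasons, counts as employed).
Unemployed = 7.15 + 1.34 = 8.49 million (jobless and actively searching, or on temporary layoff).
Labor force = 121.60 + 8.49 = 130.09 million.
Unemployment rate = 8.49 / 130.09 = 6.53%.

Unemployment rate ≈ 6.53%.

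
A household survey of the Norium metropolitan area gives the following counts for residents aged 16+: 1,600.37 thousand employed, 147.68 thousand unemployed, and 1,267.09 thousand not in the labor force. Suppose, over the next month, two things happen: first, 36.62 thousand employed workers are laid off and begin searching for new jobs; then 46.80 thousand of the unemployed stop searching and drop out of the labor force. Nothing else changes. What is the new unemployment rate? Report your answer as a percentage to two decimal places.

New unemployment rate ≈ 8.08%.

Initially, labor force = 1,600.37 + 147.68 = 1,748.05 thousand, so u = 147.68/1,748.05 = 8.45%.
After the first change, employed falls and unemployed rises by 36.62; labor force unchanged → E = 1,563.75, U = 184.30, labor force = 1,748.05 thousand.
After the second change, unemployed and labor force both fall by 46.80 → E = 1,563.75, U = 137.50, labor force = 1,701.25 thousand.
New unemployment rate = 137.50 / 1,701.25 = 8.08%.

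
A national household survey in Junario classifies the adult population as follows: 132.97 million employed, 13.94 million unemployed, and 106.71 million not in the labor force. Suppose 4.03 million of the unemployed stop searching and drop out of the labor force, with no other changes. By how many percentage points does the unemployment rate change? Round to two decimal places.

The unemployment rate changes by −2.55 percentage points.

Initially, labor force = 132.97 + 13.94 = 146.91 million, so u = 13.94/146.91 = 9.49%.
After the change, unemployed and labor force both fall by 4.03 → E = 132.97, U = 9.91, labor force = 142.88 million.
New unemployment rate = 9.91 / 142.88 = 6.94%.
Change = 6.94% − 9.49% = −2.55 percentage points.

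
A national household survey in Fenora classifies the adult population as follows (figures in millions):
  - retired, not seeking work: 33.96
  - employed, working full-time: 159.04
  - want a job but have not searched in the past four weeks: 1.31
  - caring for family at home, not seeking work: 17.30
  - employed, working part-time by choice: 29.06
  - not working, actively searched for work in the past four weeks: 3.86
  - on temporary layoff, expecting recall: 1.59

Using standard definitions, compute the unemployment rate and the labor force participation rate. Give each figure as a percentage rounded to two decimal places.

Unemployment rate ≈ 2.82%; labor force participation rate ≈ 78.64%.

Employed = 159.04 + 29.06 = 188.10 million.
Unemployed = 3.86 + 1.59 = 5.45 million (jobless and actively searching, or on temporary layoff).
Labor force = 188.10 + 5.45 = 193.55 million.
Not in labor force = 33.96 + 1.31 + 17.30 = 52.57 million (those not working and not actively searching are outside the labor force — including those who want a job but have given up searching).
Civilian working-age population = 193.55 + 52.57 = 246.12 million.
Unemployment rate = 5.45 / 193.55 = 2.82%.
Labor force participation rate = 193.55 / 246.12 = 78.64%.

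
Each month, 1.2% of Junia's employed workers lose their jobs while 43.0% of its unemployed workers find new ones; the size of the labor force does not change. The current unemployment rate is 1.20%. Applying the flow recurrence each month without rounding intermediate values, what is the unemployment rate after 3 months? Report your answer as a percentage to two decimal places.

With a fixed labor force, u_{t+1} = u_t + s·(1−u_t) − f·u_t = u_t·(1−s−f) + s.
Here 1−s−f = 0.558 and s = 0.012.
u_1 = 0.012000 × 0.558 + 0.012 = 0.018696.
u_2 = 0.018696 × 0.558 + 0.012 = 0.022432.
u_3 = 0.022432 × 0.558 + 0.012 = 0.024517.

Unemployment rate after three months ≈ 2.45%.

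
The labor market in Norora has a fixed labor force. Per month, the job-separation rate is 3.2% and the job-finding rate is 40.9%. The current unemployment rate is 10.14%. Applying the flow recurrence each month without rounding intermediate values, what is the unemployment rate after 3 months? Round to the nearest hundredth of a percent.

Unemployment rate after three months ≈ 7.76%.

With a fixed labor force, u_{t+1} = u_t + s·(1−u_t) − f·u_t = u_t·(1−s−f) + s.
Here 1−s−f = 0.559 and s = 0.032.
u_1 = 0.101400 × 0.559 + 0.032 = 0.088683.
u_2 = 0.088683 × 0.559 + 0.032 = 0.081574.
u_3 = 0.081574 × 0.559 + 0.032 = 0.077600.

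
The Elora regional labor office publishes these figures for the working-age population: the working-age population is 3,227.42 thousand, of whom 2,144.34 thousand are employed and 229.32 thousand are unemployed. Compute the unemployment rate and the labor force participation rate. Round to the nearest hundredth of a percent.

Unemployment rate ≈ 9.66%; labor force participation rate ≈ 73.55%.

Labor force = employed + unemployed = 2,144.34 + 229.32 = 2,373.66 thousand.
Unemployment rate = 229.32 / 2,373.66 = 9.66%.
Labor force participation rate = 2,373.66 / 3,227.42 = 73.55%.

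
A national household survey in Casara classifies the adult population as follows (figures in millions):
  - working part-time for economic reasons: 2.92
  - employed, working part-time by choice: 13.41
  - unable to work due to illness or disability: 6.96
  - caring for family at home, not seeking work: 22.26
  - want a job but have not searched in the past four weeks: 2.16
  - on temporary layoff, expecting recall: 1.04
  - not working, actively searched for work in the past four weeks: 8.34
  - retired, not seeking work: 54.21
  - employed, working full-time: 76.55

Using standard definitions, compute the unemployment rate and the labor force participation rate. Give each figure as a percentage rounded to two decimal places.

Unemployment rate ≈ 9.17%; labor force participation rate ≈ 54.44%.

Employed = 2.92 + 13.41 + 76.55 = 92.88 million (anyone who worked, including part-time for economic reasons, counts as employed).
Unemployed = 1.04 + 8.34 = 9.38 million (jobless and actively searching, or on temporary layoff).
Labor force = 92.88 + 9.38 = 102.26 million.
Not in labor force = 6.96 + 22.26 + 2.16 + 54.21 = 85.59 million (those not working and not actively searching are outside the labor force — including those who want a job but have given up searching).
Civilian working-age population = 102.26 + 85.59 = 187.85 million.
Unemployment rate = 9.38 / 102.26 = 9.17%.
Labor force participation rate = 102.26 / 187.85 = 54.44%.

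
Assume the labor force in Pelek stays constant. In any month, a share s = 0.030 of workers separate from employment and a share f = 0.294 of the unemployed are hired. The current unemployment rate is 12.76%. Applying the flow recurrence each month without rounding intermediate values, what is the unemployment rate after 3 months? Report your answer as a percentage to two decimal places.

Unemployment rate after three months ≈ 10.34%.

With a fixed labor force, u_{t+1} = u_t + s·(1−u_t) − f·u_t = u_t·(1−s−f) + s.
Here 1−s−f = 0.676 and s = 0.030.
u_1 = 0.127600 × 0.676 + 0.030 = 0.116258.
u_2 = 0.116258 × 0.676 + 0.030 = 0.108590.
u_3 = 0.108590 × 0.676 + 0.030 = 0.103407.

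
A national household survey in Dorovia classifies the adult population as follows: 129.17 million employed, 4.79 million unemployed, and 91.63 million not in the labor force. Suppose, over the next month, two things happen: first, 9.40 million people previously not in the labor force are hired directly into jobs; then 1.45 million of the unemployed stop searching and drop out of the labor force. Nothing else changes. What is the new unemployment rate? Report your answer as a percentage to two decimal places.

New unemployment rate ≈ 2.35%.

Initially, labor force = 129.17 + 4.79 = 133.96 million, so u = 4.79/133.96 = 3.58%.
After the first change, employed and labor force both rise by 9.40; unemployed unchanged → E = 138.57, U = 4.79, labor force = 143.36 million.
After the second change, unemployed and labor force both fall by 1.45 → E = 138.57, U = 3.34, labor force = 141.91 million.
New unemployment rate = 3.34 / 141.91 = 2.35%.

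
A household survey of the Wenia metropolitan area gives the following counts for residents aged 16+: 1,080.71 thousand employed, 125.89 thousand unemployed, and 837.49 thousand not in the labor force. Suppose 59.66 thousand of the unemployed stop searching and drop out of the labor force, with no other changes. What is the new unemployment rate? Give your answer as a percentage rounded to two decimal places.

New unemployment rate ≈ 5.77%.

Initially, labor force = 1,080.71 + 125.89 = 1,206.60 thousand, so u = 125.89/1,206.60 = 10.43%.
After the change, unemployed and labor force both fall by 59.66 → E = 1,080.71, U = 66.23, labor force = 1,146.94 thousand.
New unemployment rate = 66.23 / 1,146.94 = 5.77%.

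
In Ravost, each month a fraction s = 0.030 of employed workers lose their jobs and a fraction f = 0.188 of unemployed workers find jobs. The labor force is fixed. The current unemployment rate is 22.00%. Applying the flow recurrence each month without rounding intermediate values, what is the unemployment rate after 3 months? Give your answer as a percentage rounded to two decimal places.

With a fixed labor force, u_{t+1} = u_t + s·(1−u_t) − f·u_t = u_t·(1−s−f) + s.
Here 1−s−f = 0.782 and s = 0.030.
u_1 = 0.220000 × 0.782 + 0.030 = 0.202040.
u_2 = 0.202040 × 0.782 + 0.030 = 0.187995.
u_3 = 0.187995 × 0.782 + 0.030 = 0.177012.

Unemployment rate after three months ≈ 17.70%.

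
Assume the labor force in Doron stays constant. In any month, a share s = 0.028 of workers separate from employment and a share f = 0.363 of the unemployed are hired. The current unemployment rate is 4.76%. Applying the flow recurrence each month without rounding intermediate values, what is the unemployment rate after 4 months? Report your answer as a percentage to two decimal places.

Unemployment rate after four months ≈ 6.83%.

With a fixed labor force, u_{t+1} = u_t + s·(1−u_t) − f·u_t = u_t·(1−s−f) + s.
Here 1−s−f = 0.609 and s = 0.028.
u_1 = 0.047600 × 0.609 + 0.028 = 0.056988.
u_2 = 0.056988 × 0.609 + 0.028 = 0.062706.
u_3 = 0.062706 × 0.609 + 0.028 = 0.066188.
u_4 = 0.066188 × 0.609 + 0.028 = 0.068308.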